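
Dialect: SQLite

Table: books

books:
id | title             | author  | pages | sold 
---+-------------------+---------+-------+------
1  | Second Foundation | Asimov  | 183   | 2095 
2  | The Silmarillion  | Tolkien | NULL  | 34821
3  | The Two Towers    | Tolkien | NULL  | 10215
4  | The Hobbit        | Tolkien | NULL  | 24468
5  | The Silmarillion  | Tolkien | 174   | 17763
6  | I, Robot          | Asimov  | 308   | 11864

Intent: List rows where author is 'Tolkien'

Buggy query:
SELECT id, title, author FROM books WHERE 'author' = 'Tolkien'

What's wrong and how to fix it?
Bug: 'author' in single quotes is a string literal, not the column; the comparison is literal-vs-literal and never true

Fix: Reference the column as author without single quotes

Corrected query:
SELECT id, title, author FROM books WHERE author = 'Tolkien'

Result:
id | title            | author 
---+------------------+--------
2  | The Silmarillion | Tolkien
3  | The Two Towers   | Tolkien
4  | The Hobbit       | Tolkien
5  | The Silmarillion | Tolkien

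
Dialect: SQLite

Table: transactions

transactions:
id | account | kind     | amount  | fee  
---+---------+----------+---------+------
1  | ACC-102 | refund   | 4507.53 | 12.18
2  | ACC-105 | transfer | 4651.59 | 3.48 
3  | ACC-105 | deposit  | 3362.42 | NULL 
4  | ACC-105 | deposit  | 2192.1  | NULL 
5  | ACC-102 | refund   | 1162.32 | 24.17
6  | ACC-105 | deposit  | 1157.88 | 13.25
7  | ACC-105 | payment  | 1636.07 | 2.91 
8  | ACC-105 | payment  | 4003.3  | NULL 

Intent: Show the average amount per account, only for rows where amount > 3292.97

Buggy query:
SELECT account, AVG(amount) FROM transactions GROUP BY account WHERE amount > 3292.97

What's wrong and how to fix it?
Bug: WHERE cannot follow GROUP BY

Fix: Move the WHERE clause before GROUP BY

Corrected query:
SELECT account, AVG(amount) FROM transactions WHERE amount > 3292.97 GROUP BY account

Result:
account | AVG(amount)
--------+------------
ACC-102 | 4507.53    
ACC-105 | 4005.77    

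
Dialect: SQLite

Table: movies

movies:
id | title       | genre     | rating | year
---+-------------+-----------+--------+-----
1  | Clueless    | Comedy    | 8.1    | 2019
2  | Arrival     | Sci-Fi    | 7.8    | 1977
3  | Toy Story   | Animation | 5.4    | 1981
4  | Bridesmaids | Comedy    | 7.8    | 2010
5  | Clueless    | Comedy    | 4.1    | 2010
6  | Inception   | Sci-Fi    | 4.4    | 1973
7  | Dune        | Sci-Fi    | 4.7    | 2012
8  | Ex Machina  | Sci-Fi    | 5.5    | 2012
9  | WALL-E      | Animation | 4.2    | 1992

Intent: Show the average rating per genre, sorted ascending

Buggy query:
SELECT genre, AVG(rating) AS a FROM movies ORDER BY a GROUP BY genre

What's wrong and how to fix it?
Bug: GROUP BY must precede ORDER BY

Fix: Reorder: SELECT … FROM … GROUP BY … ORDER BY …

Corrected query:
SELECT genre, AVG(rating) AS a FROM movies GROUP BY genre ORDER BY a

Result:
genre     | a       
----------+---------
Animation | 4.8     
Sci-Fi    | 5.6     
Comedy    | 6.666667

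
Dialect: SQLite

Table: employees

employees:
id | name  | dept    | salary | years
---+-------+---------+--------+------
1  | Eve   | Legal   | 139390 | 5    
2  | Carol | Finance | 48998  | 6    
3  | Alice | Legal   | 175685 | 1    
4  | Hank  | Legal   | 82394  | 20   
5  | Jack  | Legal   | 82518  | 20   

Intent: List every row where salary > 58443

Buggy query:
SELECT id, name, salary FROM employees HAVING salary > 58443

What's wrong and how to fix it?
Bug: HAVING filters the output of aggregation, but this query has no GROUP BY and no aggregate functions, so SQLite rejects it (HAVING clause on a non-aggregate query); the condition here is per row

Fix: Use WHERE for row-level filtering

Corrected query:
SELECT id, name, salary FROM employees WHERE salary > 58443

Result:
id | name  | salary
---+-------+-------
1  | Eve   | 139390
3  | Alice | 175685
4  | Hank  | 82394 
5  | Jack  | 82518 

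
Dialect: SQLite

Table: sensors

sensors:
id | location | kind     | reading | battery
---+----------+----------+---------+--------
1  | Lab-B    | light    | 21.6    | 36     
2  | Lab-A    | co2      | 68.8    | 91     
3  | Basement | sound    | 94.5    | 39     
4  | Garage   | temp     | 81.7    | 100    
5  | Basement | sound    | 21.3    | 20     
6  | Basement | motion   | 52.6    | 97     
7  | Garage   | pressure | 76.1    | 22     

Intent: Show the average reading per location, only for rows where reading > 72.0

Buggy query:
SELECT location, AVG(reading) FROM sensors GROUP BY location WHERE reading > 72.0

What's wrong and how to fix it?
Bug: Row-level WHERE must come before GROUP BY in the clause order

Fix: Move the WHERE clause before GROUP BY

Corrected query:
SELECT location, AVG(reading) FROM sensors WHERE reading > 72.0 GROUP BY location

Result:
location | AVG(reading)
---------+-------------
Basement | 94.5        
Garage   | 78.9        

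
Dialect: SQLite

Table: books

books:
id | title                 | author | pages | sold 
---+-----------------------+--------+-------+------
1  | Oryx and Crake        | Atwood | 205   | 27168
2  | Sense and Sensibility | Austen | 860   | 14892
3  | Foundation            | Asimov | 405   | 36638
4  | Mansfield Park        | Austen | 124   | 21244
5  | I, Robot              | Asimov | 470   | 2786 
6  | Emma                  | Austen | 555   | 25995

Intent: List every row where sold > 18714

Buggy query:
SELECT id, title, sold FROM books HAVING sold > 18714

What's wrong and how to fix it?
Bug: HAVING filters the output of aggregation, but this query has no GROUP BY and no aggregate functions, so SQLite rejects it (HAVING clause on a non-aggregate query); the condition here is per row

Fix: Replace HAVING with WHERE since the condition applies to individual rows

Corrected query:
SELECT id, title, sold FROM books WHERE sold > 18714

Result:
id | title          | sold 
---+----------------+------
1  | Oryx and Crake | 27168
3  | Foundation     | 36638
4  | Mansfield Park | 21244
6  | Emma           | 25995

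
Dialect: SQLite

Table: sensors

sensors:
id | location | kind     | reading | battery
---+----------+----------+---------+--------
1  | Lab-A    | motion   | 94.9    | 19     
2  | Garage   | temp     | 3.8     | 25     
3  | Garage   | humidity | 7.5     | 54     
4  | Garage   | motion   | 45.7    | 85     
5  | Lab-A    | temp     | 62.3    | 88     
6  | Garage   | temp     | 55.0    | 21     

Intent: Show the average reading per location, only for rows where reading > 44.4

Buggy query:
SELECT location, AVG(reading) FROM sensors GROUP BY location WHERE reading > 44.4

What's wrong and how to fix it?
Bug: WHERE cannot follow GROUP BY

Fix: Place WHERE between FROM and GROUP BY

Corrected query:
SELECT location, AVG(reading) FROM sensors WHERE reading > 44.4 GROUP BY location

Result:
location | AVG(reading)
---------+-------------
Garage   | 50.35       
Lab-A    | 78.6        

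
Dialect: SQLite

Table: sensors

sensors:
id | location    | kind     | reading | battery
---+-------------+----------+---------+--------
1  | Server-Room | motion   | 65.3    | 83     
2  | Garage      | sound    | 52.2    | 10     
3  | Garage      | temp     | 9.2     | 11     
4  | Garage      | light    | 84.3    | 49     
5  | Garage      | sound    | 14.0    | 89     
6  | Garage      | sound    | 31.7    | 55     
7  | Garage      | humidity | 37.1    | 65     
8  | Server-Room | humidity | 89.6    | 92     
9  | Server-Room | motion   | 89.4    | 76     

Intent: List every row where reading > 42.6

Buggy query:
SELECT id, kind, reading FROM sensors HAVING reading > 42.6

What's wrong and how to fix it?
Bug: HAVING filters the output of aggregation, but this query has no GROUP BY and no aggregate functions, so SQLite rejects it (HAVING clause on a non-aggregate query); the condition here is per row

Fix: Replace HAVING with WHERE since the condition applies to individual rows

Corrected query:
SELECT id, kind, reading FROM sensors WHERE reading > 42.6

Result:
id | kind     | reading
---+----------+--------
1  | motion   | 65.3   
2  | sound    | 52.2   
4  | light    | 84.3   
8  | humidity | 89.6   
9  | motion   | 89.4   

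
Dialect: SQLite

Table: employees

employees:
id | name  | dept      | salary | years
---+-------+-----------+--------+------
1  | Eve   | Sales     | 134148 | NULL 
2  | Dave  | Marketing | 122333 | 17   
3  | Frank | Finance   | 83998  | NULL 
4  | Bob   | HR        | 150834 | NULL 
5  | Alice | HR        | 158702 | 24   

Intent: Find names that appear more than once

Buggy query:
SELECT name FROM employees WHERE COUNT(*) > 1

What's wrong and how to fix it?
Bug: WHERE can't reference COUNT(*); aggregates are computed after WHERE

Fix: GROUP BY name, then filter groups with HAVING COUNT(*) > 1

Corrected query:
SELECT name FROM employees GROUP BY name HAVING COUNT(*) > 1

Result:
(no rows)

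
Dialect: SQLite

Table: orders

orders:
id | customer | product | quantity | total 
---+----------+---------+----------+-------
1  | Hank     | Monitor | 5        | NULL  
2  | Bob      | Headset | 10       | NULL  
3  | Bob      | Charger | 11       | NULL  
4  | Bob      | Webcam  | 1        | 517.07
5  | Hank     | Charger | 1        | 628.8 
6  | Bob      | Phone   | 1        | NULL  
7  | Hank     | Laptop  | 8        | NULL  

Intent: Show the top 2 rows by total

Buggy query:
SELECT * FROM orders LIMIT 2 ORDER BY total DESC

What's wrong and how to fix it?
Bug: ORDER BY cannot follow LIMIT; LIMIT is the final clause

Fix: Sort with ORDER BY, then apply LIMIT

Corrected query:
SELECT * FROM orders ORDER BY total DESC LIMIT 2

Result:
id | customer | product | quantity | total 
---+----------+---------+----------+-------
5  | Hank     | Charger | 1        | 628.8 
4  | Bob      | Webcam  | 1        | 517.07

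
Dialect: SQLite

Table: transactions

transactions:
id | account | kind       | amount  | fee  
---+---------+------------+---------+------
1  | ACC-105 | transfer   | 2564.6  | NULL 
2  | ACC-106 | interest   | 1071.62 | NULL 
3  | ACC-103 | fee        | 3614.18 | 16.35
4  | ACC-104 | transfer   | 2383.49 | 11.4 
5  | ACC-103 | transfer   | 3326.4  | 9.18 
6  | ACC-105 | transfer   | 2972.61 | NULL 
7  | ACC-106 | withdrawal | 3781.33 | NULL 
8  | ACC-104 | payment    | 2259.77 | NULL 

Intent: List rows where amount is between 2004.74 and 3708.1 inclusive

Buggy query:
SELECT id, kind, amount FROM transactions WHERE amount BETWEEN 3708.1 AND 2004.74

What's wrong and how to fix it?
Bug: The bounds are reversed; BETWEEN a AND b requires a <= b to match anything

Fix: Swap the bounds so the smaller value comes first

Corrected query:
SELECT id, kind, amount FROM transactions WHERE amount BETWEEN 2004.74 AND 3708.1

Result:
id | kind     | amount 
---+----------+--------
1  | transfer | 2564.6 
3  | fee      | 3614.18
4  | transfer | 2383.49
5  | transfer | 3326.4 
6  | transfer | 2972.61
8  | payment  | 2259.77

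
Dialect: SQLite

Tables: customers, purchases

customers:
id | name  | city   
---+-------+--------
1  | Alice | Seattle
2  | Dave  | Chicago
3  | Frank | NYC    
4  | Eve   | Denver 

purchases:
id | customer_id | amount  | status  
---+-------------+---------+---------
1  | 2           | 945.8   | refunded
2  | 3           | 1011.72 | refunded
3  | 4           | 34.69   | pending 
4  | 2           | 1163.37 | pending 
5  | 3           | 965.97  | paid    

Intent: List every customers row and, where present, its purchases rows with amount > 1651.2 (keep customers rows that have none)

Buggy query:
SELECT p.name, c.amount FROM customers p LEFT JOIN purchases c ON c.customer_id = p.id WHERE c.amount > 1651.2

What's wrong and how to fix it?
Bug: Filtering c.amount in WHERE discards the NULL rows produced by LEFT JOIN, turning it into an inner join

Fix: Move the right-table condition into the ON clause so unmatched parents are kept

Corrected query:
SELECT p.name, c.amount FROM customers p LEFT JOIN purchases c ON c.customer_id = p.id AND c.amount > 1651.2

Result:
name  | amount
------+-------
Alice | NULL  
Dave  | NULL  
Frank | NULL  
Eve   | NULL  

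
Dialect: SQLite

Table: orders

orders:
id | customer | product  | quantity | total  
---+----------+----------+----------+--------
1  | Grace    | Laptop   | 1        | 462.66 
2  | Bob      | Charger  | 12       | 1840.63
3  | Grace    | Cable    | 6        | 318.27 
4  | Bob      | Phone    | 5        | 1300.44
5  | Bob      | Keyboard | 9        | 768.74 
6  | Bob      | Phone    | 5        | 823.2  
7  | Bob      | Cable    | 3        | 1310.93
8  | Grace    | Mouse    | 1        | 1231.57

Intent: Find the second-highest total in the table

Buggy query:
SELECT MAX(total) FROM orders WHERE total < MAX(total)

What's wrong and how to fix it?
Bug: MAX(total) on the right of the comparison is an aggregate-in-WHERE error

Fix: Put the inner MAX in a scalar subquery

Corrected query:
SELECT MAX(total) FROM orders WHERE total < (SELECT MAX(total) FROM orders)

Result:
MAX(total)
----------
1310.93   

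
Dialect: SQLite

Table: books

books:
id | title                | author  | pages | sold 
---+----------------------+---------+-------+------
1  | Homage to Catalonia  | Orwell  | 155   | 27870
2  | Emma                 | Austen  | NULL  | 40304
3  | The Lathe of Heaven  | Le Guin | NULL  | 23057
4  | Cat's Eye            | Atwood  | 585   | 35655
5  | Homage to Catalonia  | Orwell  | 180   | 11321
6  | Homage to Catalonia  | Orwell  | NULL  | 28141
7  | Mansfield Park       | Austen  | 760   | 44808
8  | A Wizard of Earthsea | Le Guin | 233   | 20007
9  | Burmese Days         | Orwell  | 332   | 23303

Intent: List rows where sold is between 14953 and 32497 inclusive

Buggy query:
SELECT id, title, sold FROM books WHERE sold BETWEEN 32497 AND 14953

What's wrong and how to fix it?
Bug: BETWEEN expects the lower bound first; with 32497 AND 14953 the range is empty

Fix: Swap the bounds so the smaller value comes first

Corrected query:
SELECT id, title, sold FROM books WHERE sold BETWEEN 14953 AND 32497

Result:
id | title                | sold 
---+----------------------+------
1  | Homage to Catalonia  | 27870
3  | The Lathe of Heaven  | 23057
6  | Homage to Catalonia  | 28141
8  | A Wizard of Earthsea | 20007
9  | Burmese Days         | 23303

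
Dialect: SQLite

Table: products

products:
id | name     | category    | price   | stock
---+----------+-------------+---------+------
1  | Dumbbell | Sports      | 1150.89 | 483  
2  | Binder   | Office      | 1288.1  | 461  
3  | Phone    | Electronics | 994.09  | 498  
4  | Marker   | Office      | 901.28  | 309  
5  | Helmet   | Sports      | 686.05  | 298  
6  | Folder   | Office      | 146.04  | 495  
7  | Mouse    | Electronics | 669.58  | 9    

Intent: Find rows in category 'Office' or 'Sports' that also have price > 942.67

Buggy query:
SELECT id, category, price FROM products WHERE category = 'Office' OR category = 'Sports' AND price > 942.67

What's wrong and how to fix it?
Bug: AND binds tighter than OR, so this parses as category = 'Office' OR (category = 'Sports' AND price > 942.67)

Fix: Add parentheses around the OR so the AND applies to both alternatives

Corrected query:
SELECT id, category, price FROM products WHERE (category = 'Office' OR category = 'Sports') AND price > 942.67

Result:
id | category | price  
---+----------+--------
1  | Sports   | 1150.89
2  | Office   | 1288.1 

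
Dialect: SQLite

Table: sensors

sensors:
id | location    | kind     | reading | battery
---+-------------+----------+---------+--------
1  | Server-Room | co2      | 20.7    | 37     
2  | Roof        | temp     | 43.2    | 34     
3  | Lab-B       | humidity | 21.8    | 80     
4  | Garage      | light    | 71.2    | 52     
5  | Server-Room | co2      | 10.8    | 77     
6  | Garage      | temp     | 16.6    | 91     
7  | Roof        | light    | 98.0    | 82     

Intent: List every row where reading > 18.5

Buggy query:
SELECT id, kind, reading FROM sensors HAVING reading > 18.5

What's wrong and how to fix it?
Bug: HAVING filters the output of aggregation, but this query has no GROUP BY and no aggregate functions, so SQLite rejects it (HAVING clause on a non-aggregate query); the condition here is per row

Fix: Replace HAVING with WHERE since the condition applies to individual rows

Corrected query:
SELECT id, kind, reading FROM sensors WHERE reading > 18.5

Result:
id | kind     | reading
---+----------+--------
1  | co2      | 20.7   
2  | temp     | 43.2   
3  | humidity | 21.8   
4  | light    | 71.2   
7  | light    | 98     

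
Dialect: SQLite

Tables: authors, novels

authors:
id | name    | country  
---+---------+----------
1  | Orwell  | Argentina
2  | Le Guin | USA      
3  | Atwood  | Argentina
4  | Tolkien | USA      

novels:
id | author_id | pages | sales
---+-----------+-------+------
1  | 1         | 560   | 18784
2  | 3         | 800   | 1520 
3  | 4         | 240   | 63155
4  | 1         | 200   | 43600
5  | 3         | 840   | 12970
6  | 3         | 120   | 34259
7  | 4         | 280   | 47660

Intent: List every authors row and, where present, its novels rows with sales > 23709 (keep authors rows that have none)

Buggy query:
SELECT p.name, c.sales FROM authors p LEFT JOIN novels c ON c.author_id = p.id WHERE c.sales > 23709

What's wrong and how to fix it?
Bug: A WHERE condition on the right-hand table after LEFT JOIN drops unmatched parents

Fix: Move the right-table condition into the ON clause so unmatched parents are kept

Corrected query:
SELECT p.name, c.sales FROM authors p LEFT JOIN novels c ON c.author_id = p.id AND c.sales > 23709

Result:
name    | sales
--------+------
Orwell  | 43600
Le Guin | NULL 
Atwood  | 34259
Tolkien | 47660
Tolkien | 63155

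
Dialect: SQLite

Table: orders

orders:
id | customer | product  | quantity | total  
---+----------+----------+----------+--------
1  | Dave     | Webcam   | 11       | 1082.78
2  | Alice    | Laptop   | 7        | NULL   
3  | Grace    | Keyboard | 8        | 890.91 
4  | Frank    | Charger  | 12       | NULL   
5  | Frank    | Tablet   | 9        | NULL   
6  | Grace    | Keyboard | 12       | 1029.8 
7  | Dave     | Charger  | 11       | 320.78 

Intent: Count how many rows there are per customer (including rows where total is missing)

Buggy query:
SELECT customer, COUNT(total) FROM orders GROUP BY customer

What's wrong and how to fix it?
Bug: COUNT(column) counts non-NULL values only; rows with NULL total aren't counted

Fix: Replace COUNT(total) with COUNT(*)

Corrected query:
SELECT customer, COUNT(*) FROM orders GROUP BY customer

Result:
customer | COUNT(*)
---------+---------
Alice    | 1       
Dave     | 2       
Frank    | 2       
Grace    | 2       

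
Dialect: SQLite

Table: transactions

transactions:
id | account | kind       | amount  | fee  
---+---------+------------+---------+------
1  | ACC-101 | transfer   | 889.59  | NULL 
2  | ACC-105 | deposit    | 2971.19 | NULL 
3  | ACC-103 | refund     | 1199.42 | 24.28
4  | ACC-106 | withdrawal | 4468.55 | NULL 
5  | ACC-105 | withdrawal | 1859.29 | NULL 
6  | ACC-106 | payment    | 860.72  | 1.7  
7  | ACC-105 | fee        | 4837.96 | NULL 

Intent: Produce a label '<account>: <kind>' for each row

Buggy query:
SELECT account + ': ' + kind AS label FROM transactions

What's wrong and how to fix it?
Bug: SQLite uses || for string concatenation; + coerces text to numbers (yielding 0)

Fix: Replace + with || to concatenate text

Corrected query:
SELECT account || ': ' || kind AS label FROM transactions

Result:
label              
-------------------
ACC-101: transfer  
ACC-105: deposit   
ACC-103: refund    
ACC-106: withdrawal
ACC-105: withdrawal
ACC-106: payment   
ACC-105: fee       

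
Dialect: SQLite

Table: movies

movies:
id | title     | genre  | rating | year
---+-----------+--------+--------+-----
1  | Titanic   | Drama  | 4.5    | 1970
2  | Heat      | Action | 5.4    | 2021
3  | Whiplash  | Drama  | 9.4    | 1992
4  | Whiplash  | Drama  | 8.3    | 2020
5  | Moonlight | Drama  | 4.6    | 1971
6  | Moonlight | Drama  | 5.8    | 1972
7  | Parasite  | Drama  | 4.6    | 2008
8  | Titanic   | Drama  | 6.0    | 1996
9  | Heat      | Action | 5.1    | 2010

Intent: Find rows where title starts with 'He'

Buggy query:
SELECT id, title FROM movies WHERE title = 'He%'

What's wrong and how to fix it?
Bug: '=' compares the literal string including the % character; pattern matching needs LIKE

Fix: Use LIKE for wildcard pattern matching

Corrected query:
SELECT id, title FROM movies WHERE title LIKE 'He%'

Result:
id | title
---+------
2  | Heat 
9  | Heat 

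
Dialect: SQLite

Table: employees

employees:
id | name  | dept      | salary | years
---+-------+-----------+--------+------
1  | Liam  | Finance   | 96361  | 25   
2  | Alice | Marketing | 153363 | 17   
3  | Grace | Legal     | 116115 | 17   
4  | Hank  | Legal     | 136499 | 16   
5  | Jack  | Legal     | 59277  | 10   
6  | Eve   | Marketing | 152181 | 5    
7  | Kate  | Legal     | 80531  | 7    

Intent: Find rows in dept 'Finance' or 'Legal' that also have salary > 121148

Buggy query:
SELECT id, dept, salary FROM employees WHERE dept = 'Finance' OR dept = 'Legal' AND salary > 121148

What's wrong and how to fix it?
Bug: Without parentheses, AND is evaluated before OR, so the salary filter only applies to the 'Legal' branch

Fix: Add parentheses around the OR so the AND applies to both alternatives

Corrected query:
SELECT id, dept, salary FROM employees WHERE (dept = 'Finance' OR dept = 'Legal') AND salary > 121148

Result:
id | dept  | salary
---+-------+-------
4  | Legal | 136499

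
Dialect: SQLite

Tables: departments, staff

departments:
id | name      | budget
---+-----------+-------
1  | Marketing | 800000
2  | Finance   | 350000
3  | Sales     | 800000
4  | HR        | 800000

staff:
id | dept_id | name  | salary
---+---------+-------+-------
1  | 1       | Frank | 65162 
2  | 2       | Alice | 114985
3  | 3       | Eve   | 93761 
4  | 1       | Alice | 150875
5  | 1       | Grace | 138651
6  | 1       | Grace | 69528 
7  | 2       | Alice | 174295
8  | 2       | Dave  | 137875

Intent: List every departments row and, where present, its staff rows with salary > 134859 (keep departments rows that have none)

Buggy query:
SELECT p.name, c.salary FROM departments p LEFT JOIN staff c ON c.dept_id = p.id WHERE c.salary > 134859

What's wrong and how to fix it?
Bug: A WHERE condition on the right-hand table after LEFT JOIN drops unmatched parents

Fix: Move the right-table condition into the ON clause so unmatched parents are kept

Corrected query:
SELECT p.name, c.salary FROM departments p LEFT JOIN staff c ON c.dept_id = p.id AND c.salary > 134859

Result:
name      | salary
----------+-------
Marketing | 138651
Marketing | 150875
Finance   | 137875
Finance   | 174295
Sales     | NULL  
HR        | NULL  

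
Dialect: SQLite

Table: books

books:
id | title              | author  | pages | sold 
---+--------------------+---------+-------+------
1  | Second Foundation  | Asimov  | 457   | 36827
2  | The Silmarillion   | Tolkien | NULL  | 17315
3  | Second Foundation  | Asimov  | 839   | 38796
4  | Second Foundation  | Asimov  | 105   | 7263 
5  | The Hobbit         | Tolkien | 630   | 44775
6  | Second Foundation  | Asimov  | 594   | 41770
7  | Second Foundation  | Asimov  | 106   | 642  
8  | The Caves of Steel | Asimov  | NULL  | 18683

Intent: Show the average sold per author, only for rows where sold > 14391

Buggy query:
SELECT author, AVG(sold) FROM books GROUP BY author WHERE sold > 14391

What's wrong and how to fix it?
Bug: WHERE cannot follow GROUP BY

Fix: Place WHERE between FROM and GROUP BY

Corrected query:
SELECT author, AVG(sold) FROM books WHERE sold > 14391 GROUP BY author

Result:
author  | AVG(sold)
--------+----------
Asimov  | 34019    
Tolkien | 31045    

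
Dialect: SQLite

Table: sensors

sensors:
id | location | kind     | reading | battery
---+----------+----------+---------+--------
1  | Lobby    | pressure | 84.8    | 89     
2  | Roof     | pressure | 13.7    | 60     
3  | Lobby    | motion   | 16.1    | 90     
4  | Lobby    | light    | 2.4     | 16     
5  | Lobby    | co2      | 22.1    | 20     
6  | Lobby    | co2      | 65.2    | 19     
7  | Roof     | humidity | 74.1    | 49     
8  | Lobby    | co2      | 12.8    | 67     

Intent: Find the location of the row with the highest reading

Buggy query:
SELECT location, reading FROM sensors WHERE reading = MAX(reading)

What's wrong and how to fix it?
Bug: WHERE is evaluated per row; an aggregate over the whole table isn't defined there

Fix: Use a subquery: WHERE reading = (SELECT MAX(reading) FROM sensors)

Corrected query:
SELECT location, reading FROM sensors WHERE reading = (SELECT MAX(reading) FROM sensors)

Result:
location | reading
---------+--------
Lobby    | 84.8   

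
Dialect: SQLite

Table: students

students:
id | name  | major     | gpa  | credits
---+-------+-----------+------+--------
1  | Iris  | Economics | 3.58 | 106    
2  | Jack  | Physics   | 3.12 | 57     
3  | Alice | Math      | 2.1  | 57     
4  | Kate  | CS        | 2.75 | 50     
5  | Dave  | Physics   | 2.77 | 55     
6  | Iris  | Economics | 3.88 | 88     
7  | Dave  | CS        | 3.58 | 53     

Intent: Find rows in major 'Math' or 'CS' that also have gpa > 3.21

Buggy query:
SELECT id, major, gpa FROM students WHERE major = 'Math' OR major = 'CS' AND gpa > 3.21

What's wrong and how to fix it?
Bug: AND binds tighter than OR, so this parses as major = 'Math' OR (major = 'CS' AND gpa > 3.21)

Fix: Group the OR with parentheses (or use IN), then AND the threshold

Corrected query:
SELECT id, major, gpa FROM students WHERE (major = 'Math' OR major = 'CS') AND gpa > 3.21

Result:
id | major | gpa 
---+-------+-----
7  | CS    | 3.58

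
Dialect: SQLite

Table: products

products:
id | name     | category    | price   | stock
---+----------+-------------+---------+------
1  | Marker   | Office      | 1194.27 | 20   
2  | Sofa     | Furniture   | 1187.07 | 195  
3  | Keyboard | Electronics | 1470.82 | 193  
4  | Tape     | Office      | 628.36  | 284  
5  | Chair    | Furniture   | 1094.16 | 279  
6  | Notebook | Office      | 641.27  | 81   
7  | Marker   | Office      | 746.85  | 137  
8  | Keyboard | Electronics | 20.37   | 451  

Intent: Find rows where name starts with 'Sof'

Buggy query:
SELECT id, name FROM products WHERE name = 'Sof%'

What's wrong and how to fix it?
Bug: Wildcards only work with LIKE; '=' treats '%' as a literal character

Fix: Replace '=' with LIKE so 'Sof%' is treated as a pattern

Corrected query:
SELECT id, name FROM products WHERE name LIKE 'Sof%'

Result:
id | name
---+-----
2  | Sofa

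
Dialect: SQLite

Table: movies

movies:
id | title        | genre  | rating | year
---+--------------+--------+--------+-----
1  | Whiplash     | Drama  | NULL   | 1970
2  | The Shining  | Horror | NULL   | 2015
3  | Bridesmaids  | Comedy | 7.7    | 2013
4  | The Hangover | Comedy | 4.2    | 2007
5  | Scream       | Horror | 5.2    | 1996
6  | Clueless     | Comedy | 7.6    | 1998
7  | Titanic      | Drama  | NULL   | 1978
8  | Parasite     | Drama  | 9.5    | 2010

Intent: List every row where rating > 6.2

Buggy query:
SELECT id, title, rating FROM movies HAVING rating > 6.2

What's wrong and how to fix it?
Bug: HAVING filters the output of aggregation, but this query has no GROUP BY and no aggregate functions, so SQLite rejects it (HAVING clause on a non-aggregate query); the condition here is per row

Fix: Replace HAVING with WHERE since the condition applies to individual rows

Corrected query:
SELECT id, title, rating FROM movies WHERE rating > 6.2

Result:
id | title       | rating
---+-------------+-------
3  | Bridesmaids | 7.7   
6  | Clueless    | 7.6   
8  | Parasite    | 9.5   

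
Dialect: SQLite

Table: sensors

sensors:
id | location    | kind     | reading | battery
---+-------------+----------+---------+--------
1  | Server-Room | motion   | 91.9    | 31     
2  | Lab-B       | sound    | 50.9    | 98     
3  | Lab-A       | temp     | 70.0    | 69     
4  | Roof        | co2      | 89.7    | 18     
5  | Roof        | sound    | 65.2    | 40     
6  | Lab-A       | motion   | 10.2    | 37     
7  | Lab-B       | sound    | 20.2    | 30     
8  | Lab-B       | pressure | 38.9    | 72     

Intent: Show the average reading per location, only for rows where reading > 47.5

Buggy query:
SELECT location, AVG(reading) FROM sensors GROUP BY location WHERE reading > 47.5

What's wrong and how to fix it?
Bug: Row-level WHERE must come before GROUP BY in the clause order

Fix: Place WHERE between FROM and GROUP BY

Corrected query:
SELECT location, AVG(reading) FROM sensors WHERE reading > 47.5 GROUP BY location

Result:
location    | AVG(reading)
------------+-------------
Lab-A       | 70          
Lab-B       | 50.9        
Roof        | 77.45       
Server-Room | 91.9        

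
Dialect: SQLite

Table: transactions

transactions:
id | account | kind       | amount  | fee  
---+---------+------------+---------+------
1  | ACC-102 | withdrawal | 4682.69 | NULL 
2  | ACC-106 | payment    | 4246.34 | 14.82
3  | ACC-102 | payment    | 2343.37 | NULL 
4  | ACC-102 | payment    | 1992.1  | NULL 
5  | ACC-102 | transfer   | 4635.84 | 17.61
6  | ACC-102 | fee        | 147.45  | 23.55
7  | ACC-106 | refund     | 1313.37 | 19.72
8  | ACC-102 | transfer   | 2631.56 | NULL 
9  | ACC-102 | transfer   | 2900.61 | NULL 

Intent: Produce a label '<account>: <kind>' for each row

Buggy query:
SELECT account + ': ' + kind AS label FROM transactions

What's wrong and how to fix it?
Bug: '+' is numeric addition; on text columns SQLite converts them to 0 instead of concatenating

Fix: Replace + with || to concatenate text

Corrected query:
SELECT account || ': ' || kind AS label FROM transactions

Result:
label              
-------------------
ACC-102: withdrawal
ACC-106: payment   
ACC-102: payment   
ACC-102: payment   
ACC-102: transfer  
ACC-102: fee       
ACC-106: refund    
ACC-102: transfer  
ACC-102: transfer  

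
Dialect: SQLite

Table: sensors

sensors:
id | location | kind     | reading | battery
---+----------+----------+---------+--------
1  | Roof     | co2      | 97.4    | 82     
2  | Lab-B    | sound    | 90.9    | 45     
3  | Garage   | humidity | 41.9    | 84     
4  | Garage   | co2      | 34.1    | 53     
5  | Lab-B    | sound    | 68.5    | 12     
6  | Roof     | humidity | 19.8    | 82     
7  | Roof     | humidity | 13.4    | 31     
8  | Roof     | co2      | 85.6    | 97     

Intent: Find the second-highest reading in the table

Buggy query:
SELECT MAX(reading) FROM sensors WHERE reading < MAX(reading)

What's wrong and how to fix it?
Bug: The inner MAX is an aggregate inside WHERE, which is not allowed

Fix: Put the inner MAX in a scalar subquery

Corrected query:
SELECT MAX(reading) FROM sensors WHERE reading < (SELECT MAX(reading) FROM sensors)

Result:
MAX(reading)
------------
90.9        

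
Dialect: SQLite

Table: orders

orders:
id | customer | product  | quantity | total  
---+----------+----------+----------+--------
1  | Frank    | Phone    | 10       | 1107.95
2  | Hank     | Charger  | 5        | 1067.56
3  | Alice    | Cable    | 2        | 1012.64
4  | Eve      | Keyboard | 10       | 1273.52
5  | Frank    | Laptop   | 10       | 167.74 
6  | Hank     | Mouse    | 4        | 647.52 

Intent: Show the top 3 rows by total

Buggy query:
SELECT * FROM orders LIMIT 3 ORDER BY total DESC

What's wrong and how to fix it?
Bug: LIMIT must come after ORDER BY

Fix: Sort with ORDER BY, then apply LIMIT

Corrected query:
SELECT * FROM orders ORDER BY total DESC LIMIT 3

Result:
id | customer | product  | quantity | total  
---+----------+----------+----------+--------
4  | Eve      | Keyboard | 10       | 1273.52
1  | Frank    | Phone    | 10       | 1107.95
2  | Hank     | Charger  | 5        | 1067.56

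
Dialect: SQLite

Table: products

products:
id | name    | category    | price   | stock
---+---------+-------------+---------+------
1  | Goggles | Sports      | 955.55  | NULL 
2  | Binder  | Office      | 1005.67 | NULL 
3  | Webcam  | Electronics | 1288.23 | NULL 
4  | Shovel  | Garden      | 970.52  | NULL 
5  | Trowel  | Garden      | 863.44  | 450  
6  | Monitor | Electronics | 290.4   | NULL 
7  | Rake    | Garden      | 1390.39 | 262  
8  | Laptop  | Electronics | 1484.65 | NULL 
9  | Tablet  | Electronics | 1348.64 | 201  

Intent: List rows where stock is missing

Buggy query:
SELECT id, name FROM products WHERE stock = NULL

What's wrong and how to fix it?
Bug: '= NULL' is always unknown in SQL three-valued logic, so no rows match

Fix: Use IS NULL to test for NULL

Corrected query:
SELECT id, name FROM products WHERE stock IS NULL

Result:
id | name   
---+--------
1  | Goggles
2  | Binder 
3  | Webcam 
4  | Shovel 
6  | Monitor
8  | Laptop 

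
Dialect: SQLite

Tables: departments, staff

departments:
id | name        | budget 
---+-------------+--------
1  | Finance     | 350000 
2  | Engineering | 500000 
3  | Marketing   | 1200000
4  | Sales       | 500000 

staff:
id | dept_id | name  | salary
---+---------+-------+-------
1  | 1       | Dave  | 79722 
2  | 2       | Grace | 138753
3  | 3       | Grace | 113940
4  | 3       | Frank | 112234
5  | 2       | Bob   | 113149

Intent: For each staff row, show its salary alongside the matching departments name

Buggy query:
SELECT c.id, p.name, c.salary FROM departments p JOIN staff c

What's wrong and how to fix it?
Bug: JOIN with no ON clause produces a cartesian product; every staff row pairs with every departments row

Fix: Specify the join condition linking the foreign key to the parent id

Corrected query:
SELECT c.id, p.name, c.salary FROM departments p JOIN staff c ON c.dept_id = p.id

Result:
id | name        | salary
---+-------------+-------
1  | Finance     | 79722 
2  | Engineering | 138753
3  | Marketing   | 113940
4  | Marketing   | 112234
5  | Engineering | 113149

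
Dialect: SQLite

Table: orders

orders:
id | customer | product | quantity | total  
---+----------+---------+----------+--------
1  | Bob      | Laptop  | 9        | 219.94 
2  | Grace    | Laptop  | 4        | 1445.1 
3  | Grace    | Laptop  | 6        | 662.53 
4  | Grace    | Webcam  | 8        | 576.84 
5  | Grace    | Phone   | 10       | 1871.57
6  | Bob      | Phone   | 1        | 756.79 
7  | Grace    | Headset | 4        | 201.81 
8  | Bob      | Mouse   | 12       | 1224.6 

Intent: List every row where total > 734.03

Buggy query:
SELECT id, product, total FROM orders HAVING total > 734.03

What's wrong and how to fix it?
Bug: This is a non-aggregate query (no GROUP BY, no aggregates), so in SQLite the HAVING clause is invalid here; a row-level condition belongs in WHERE

Fix: Use WHERE for row-level filtering

Corrected query:
SELECT id, product, total FROM orders WHERE total > 734.03

Result:
id | product | total  
---+---------+--------
2  | Laptop  | 1445.1 
5  | Phone   | 1871.57
6  | Phone   | 756.79 
8  | Mouse   | 1224.6 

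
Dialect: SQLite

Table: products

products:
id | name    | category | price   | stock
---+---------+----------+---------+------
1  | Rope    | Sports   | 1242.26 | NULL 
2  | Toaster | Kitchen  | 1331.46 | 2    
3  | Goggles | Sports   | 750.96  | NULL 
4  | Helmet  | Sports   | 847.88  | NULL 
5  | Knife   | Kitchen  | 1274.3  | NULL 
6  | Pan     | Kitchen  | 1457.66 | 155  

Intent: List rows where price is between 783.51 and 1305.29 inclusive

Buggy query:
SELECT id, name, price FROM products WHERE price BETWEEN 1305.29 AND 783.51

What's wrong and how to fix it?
Bug: BETWEEN expects the lower bound first; with 1305.29 AND 783.51 the range is empty

Fix: Write BETWEEN 783.51 AND 1305.29

Corrected query:
SELECT id, name, price FROM products WHERE price BETWEEN 783.51 AND 1305.29

Result:
id | name   | price  
---+--------+--------
1  | Rope   | 1242.26
4  | Helmet | 847.88 
5  | Knife  | 1274.3 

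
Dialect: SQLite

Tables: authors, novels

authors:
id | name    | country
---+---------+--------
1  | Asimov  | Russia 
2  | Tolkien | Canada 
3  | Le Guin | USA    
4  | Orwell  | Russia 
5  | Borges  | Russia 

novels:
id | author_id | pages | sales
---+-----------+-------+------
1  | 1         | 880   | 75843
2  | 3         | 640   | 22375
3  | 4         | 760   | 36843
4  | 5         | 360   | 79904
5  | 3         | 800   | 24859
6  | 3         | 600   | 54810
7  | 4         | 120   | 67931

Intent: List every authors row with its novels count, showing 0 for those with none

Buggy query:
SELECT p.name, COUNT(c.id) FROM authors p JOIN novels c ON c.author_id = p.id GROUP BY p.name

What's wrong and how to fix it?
Bug: An inner join excludes parents with zero children

Fix: Use LEFT JOIN so parents without children still appear (COUNT(c.id) gives 0)

Corrected query:
SELECT p.name, COUNT(c.id) FROM authors p LEFT JOIN novels c ON c.author_id = p.id GROUP BY p.name

Result:
name    | COUNT(c.id)
--------+------------
Asimov  | 1          
Borges  | 1          
Le Guin | 3          
Orwell  | 2          
Tolkien | 0          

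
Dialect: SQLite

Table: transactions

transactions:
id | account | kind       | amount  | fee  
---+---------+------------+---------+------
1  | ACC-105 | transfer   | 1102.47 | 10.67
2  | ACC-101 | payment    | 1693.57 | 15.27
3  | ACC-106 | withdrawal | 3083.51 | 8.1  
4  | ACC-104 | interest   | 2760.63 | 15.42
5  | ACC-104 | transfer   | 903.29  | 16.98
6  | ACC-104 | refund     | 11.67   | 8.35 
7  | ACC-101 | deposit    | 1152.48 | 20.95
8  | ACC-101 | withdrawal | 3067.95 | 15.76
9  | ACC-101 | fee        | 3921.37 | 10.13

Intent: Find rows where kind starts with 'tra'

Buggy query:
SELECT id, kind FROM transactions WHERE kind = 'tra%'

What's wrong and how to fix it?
Bug: Wildcards only work with LIKE; '=' treats '%' as a literal character

Fix: Replace '=' with LIKE so 'tra%' is treated as a pattern

Corrected query:
SELECT id, kind FROM transactions WHERE kind LIKE 'tra%'

Result:
id | kind    
---+---------
1  | transfer
5  | transfer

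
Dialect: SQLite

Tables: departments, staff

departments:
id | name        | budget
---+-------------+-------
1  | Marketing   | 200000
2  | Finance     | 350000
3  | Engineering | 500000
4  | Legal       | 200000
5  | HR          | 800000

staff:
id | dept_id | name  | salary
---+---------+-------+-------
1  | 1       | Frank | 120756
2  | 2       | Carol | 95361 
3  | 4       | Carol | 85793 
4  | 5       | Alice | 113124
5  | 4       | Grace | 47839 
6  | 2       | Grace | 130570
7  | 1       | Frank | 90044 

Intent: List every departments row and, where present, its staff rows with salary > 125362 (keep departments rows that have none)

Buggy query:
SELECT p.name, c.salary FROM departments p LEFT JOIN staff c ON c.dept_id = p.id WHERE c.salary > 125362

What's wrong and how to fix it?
Bug: A WHERE condition on the right-hand table after LEFT JOIN drops unmatched parents

Fix: Move the right-table condition into the ON clause so unmatched parents are kept

Corrected query:
SELECT p.name, c.salary FROM departments p LEFT JOIN staff c ON c.dept_id = p.id AND c.salary > 125362

Result:
name        | salary
------------+-------
Marketing   | NULL  
Finance     | 130570
Engineering | NULL  
Legal       | NULL  
HR          | NULL  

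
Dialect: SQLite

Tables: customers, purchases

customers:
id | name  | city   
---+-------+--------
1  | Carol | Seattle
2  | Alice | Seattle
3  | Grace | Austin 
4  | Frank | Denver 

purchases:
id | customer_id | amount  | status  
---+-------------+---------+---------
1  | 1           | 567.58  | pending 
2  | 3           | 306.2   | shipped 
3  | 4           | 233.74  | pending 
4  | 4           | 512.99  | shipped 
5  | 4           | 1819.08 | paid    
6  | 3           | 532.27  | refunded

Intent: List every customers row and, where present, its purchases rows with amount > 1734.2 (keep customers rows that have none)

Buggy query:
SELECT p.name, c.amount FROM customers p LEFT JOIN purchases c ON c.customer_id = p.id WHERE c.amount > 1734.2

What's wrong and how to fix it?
Bug: A WHERE condition on the right-hand table after LEFT JOIN drops unmatched parents

Fix: Move the right-table condition into the ON clause so unmatched parents are kept

Corrected query:
SELECT p.name, c.amount FROM customers p LEFT JOIN purchases c ON c.customer_id = p.id AND c.amount > 1734.2

Result:
name  | amount 
------+--------
Carol | NULL   
Alice | NULL   
Grace | NULL   
Frank | 1819.08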